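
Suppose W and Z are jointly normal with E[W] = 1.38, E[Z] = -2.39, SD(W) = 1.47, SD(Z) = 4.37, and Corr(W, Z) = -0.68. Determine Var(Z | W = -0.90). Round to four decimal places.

Var(Z | W=x) = (1 − ρ²)·σ_Z².
Var(Z | W=-0.90) = (4.37)²·(1 − (-0.68)²) = 19.0969·0.5376 = 10.2665.

10.2665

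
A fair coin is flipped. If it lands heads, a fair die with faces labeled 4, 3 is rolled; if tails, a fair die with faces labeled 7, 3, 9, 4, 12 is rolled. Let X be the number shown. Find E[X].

21/4

E[X | heads] = (4+3)/2 = 7/2.
E[X | tails] = (7+3+9+4+12)/5 = 7.
E[X] = (1/2)·(7/2) + (1/2)·(7) = 21/4.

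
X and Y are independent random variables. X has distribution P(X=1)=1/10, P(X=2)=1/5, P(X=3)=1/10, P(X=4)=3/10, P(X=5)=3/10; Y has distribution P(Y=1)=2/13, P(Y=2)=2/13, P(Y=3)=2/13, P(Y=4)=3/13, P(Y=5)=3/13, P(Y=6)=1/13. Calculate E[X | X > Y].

P(X > Y) = 53/130.
Summing X·P(x,y) over outcomes with X > Y gives 227/130.
E[X | X > Y] = (227/130) / (53/130) = 227/53.

227/53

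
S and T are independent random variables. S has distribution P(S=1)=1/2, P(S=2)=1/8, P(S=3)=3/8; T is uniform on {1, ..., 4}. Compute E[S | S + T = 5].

P(S + T = 5) = 1/4.
Summing S·P(x,y) over outcomes with S + T = 5 gives 15/32.
E[S | S + T = 5] = (15/32) / (1/4) = 15/8.

15/8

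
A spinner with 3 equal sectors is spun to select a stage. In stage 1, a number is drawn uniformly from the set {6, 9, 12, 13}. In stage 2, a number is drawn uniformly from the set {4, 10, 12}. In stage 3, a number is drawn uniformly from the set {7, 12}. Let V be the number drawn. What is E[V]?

E[V | stage 1] = (6+9+12+13)/4 = 10.
E[V | stage 2] = (4+10+12)/3 = 26/3.
E[V | stage 3] = (7+12)/2 = 19/2.
By the law of total expectation,
E[V] = (1/3)·(10) + (1/3)·(26/3) + (1/3)·(19/2) = 169/18.

169/18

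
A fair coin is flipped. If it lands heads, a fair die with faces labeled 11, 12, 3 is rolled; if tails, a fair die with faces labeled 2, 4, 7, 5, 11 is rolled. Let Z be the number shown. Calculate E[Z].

217/30

E[Z | heads] = (11+12+3)/3 = 26/3.
E[Z | tails] = (2+4+7+5+11)/5 = 29/5.
E[Z] = (1/2)·(26/3) + (1/2)·(29/5) = 217/30.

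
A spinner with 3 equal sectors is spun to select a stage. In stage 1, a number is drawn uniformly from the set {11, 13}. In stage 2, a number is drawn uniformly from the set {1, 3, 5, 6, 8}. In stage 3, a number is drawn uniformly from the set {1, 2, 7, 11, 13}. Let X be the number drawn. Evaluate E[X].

39/5

E[X | stage 1] = (11+13)/2 = 12.
E[X | stage 2] = (1+3+5+6+8)/5 = 23/5.
E[X | stage 3] = (1+2+7+11+13)/5 = 34/5.
E[X] = (1/3)·(12) + (1/3)·(23/5) + (1/3)·(34/5) = 39/5.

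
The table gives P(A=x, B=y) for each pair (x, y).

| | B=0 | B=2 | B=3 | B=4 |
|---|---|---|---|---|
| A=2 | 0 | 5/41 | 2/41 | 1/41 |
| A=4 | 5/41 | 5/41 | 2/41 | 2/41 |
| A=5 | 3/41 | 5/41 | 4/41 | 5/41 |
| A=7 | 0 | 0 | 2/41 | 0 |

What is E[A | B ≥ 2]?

136/33

P(B ≥ 2) = 33/41.
Summing A·P(A=x,B=y) over the conditioning event gives 136/41.
E[A | B ≥ 2] = (136/41) / (33/41) = 136/33.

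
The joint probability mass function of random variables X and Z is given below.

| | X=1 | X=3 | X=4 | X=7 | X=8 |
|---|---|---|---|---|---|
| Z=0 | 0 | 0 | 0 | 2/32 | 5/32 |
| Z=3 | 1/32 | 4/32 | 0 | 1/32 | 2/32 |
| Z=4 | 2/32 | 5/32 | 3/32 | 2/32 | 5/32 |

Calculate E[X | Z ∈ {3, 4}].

119/25

P(Z ∈ {3, 4}) = 25/32.
Summing X·P(X=x,Z=y) over the conditioning event gives 119/32.
E[X | Z ∈ {3, 4}] = (119/32) / (25/32) = 119/25.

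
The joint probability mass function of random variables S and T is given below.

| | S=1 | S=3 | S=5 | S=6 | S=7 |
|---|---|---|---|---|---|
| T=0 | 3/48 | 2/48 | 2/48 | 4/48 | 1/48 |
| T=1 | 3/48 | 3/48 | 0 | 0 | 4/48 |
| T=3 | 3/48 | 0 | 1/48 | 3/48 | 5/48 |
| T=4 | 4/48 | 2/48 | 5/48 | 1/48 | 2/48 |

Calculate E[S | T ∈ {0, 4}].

105/26

P(T ∈ {0, 4}) = 13/24.
Summing S·P(S=x,T=y) over the conditioning event gives 35/16.
E[S | T ∈ {0, 4}] = (35/16) / (13/24) = 105/26.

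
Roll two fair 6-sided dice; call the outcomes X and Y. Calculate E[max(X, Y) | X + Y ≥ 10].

35/6

P(X + Y ≥ 10) = 1/6.
Summing max(X,Y)·P(x,y) over outcomes with X + Y ≥ 10 gives 35/36.
E[max(X, Y) | X + Y ≥ 10] = (35/36) / (1/6) = 35/6.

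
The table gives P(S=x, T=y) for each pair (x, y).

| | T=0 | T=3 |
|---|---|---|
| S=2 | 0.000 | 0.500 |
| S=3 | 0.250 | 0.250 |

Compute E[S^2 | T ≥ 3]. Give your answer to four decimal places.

P(T ≥ 3) = 0.750.
Σ S^2·P over the event = 4·(0.500) + 9·(0.250) = 4.250.
E[S^2 | T ≥ 3] = (4.250) / (0.750) = 5.6667.

5.6667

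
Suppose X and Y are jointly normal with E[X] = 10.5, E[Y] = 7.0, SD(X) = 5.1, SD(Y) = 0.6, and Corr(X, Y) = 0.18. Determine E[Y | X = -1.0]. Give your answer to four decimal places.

6.7565

E[Y | X=x] = μ_Y + ρ(σ_Y/σ_X)(x − μ_X) for jointly normal variables.
E[Y | X=-1.0] = 7.0 + (0.18)·(0.6/5.1)·(-1.0 − (10.5)) = 7.0 + (0.021176)·(-11.5) = 6.7565.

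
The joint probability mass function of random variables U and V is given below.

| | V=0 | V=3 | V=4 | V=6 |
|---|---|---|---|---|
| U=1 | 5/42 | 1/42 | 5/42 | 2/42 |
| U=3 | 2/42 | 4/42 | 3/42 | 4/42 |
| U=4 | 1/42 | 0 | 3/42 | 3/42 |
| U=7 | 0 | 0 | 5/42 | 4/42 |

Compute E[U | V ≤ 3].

28/13

P(V ≤ 3) = 13/42.
Σ U·P over the event = 1·(5/42) + 1·(1/42) + 3·(2/42) + 3·(4/42) + 4·(1/42) = 2/3.
E[U | V ≤ 3] = (2/3) / (13/42) = 28/13.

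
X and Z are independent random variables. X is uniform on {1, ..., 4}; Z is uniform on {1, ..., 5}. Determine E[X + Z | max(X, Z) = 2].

10/3

P(max(X, Z) = 2) = 3/20.
Summing (X+Z)·P(x,y) over outcomes with max(X, Z) = 2 gives 1/2.
E[X + Z | max(X, Z) = 2] = (1/2) / (3/20) = 10/3.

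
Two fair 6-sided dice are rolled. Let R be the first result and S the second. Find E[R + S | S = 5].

Outcomes with S = 5: (1,5), (2,5), (3,5), (4,5), (5,5), (6,5), each with probability 1/36.
E[R + S | S = 5] = (6 + 7 + 8 + 9 + 10 + 11) / 6 = 17/2.

17/2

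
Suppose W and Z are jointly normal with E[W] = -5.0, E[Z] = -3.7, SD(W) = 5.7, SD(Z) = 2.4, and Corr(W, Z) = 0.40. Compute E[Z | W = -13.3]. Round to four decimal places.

-5.0979

The regression of Z on W has slope ρ·σ_Z/σ_W and passes through (μ_W, μ_Z).
E[Z | W=-13.3] = -3.7 + (0.40)·(2.4/5.7)·(-13.3 − (-5.0)) = -3.7 + (0.16842)·(-8.3) = -5.0979.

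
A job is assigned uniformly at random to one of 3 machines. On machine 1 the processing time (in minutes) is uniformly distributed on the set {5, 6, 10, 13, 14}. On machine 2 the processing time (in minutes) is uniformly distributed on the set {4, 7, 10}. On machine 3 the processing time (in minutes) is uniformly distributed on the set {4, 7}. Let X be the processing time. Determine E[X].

E[X | machine 1] = (5+6+10+13+14)/5 = 48/5.
E[X | machine 2] = (4+7+10)/3 = 7.
E[X | machine 3] = (4+7)/2 = 11/2.
E[X] = (1/3)·(48/5) + (1/3)·(7) + (1/3)·(11/2) = 221/30.

221/30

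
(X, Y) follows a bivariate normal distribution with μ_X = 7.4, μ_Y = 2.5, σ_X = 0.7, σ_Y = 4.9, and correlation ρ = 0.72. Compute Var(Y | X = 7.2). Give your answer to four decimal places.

11.5632

For a bivariate normal, Var(Y | X=x) = σ_Y²(1 − ρ²).
Var(Y | X=7.2) = (4.9)²·(1 − (0.72)²) = 24.01·0.4816 = 11.5632.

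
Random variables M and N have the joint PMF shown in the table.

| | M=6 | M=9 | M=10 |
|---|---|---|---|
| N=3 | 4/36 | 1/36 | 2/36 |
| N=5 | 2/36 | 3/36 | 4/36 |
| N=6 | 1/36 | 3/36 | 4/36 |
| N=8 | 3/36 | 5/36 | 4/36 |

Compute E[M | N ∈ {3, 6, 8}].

229/27

P(N ∈ {3, 6, 8}) = 3/4.
Summing M·P(M=x,N=y) over the conditioning event gives 229/36.
E[M | N ∈ {3, 6, 8}] = (229/36) / (3/4) = 229/27.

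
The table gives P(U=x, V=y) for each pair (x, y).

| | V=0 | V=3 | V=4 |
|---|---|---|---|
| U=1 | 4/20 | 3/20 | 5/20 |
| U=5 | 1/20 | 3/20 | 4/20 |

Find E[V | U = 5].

25/8

P(U = 5) = 2/5.
Σ V·P over the event = 0·(1/20) + 3·(3/20) + 4·(4/20) = 5/4.
E[V | U = 5] = (5/4) / (2/5) = 25/8.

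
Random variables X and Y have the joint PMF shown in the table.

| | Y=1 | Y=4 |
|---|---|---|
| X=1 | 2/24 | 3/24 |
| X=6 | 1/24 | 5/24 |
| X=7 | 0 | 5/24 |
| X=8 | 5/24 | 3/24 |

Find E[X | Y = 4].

23/4

P(Y = 4) = 2/3.
Σ X·P over the event = 1·(3/24) + 6·(5/24) + 7·(5/24) + 8·(3/24) = 23/6.
E[X | Y = 4] = (23/6) / (2/3) = 23/4.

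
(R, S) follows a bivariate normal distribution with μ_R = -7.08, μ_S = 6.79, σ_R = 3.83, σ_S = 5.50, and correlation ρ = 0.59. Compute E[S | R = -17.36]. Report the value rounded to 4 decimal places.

E[S | R=x] = μ_S + ρ(σ_S/σ_R)(x − μ_R) for jointly normal variables.
E[S | R=-17.36] = 6.79 + (0.59)·(5.50/3.83)·(-17.36 − (-7.08)) = 6.79 + (0.84726)·(-10.28) = -1.9198.

-1.9198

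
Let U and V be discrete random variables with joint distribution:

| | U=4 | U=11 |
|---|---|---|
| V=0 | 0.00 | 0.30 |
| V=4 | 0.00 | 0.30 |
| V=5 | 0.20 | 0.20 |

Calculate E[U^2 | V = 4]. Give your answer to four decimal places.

P(V = 4) = 0.30.
Summing U^2·P(U=x,V=y) over the conditioning event gives 36.30.
E[U^2 | V = 4] = (36.30) / (0.30) = 121.0000.

121.0000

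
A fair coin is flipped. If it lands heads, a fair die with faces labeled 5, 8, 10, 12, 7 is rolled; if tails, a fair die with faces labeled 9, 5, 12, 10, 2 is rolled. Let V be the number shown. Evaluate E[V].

E[V | heads] = (5+8+10+12+7)/5 = 42/5.
E[V | tails] = (9+5+12+10+2)/5 = 38/5.
E[V] = (1/2)·(42/5) + (1/2)·(38/5) = 8.

8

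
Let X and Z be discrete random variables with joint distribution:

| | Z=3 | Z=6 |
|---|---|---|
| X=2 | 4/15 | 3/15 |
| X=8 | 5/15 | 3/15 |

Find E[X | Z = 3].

16/3

P(Z = 3) = 3/5.
Σ X·P over the event = 2·(4/15) + 8·(5/15) = 16/5.
E[X | Z = 3] = (16/5) / (3/5) = 16/3.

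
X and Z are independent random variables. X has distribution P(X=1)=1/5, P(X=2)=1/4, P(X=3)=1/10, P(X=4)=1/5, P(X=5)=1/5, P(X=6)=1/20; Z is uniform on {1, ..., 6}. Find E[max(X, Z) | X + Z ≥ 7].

P(X + Z ≥ 7) = 31/60.
Summing max(X,Z)·P(x,y) over outcomes with X + Z ≥ 7 gives 65/24.
E[max(X, Z) | X + Z ≥ 7] = (65/24) / (31/60) = 325/62.

325/62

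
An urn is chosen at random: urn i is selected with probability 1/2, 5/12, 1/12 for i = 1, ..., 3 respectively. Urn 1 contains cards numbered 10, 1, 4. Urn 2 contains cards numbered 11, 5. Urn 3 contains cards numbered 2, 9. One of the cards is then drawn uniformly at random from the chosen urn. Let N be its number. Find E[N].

E[N | urn 1] = (10+1+4)/3 = 5.
E[N | urn 2] = (11+5)/2 = 8.
E[N | urn 3] = (2+9)/2 = 11/2.
By the law of total expectation,
E[N] = (1/2)·(5) + (5/12)·(8) + (1/12)·(11/2) = 151/24.

151/24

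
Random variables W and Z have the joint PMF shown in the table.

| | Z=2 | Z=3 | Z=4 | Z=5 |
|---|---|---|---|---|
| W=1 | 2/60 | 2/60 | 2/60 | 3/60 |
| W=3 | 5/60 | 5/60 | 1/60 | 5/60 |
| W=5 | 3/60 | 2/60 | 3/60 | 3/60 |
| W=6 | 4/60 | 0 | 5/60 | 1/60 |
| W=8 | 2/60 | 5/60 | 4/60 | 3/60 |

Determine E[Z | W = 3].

27/8

P(W = 3) = 4/15.
Summing Z·P(W=x,Z=y) over the conditioning event gives 9/10.
E[Z | W = 3] = (9/10) / (4/15) = 27/8.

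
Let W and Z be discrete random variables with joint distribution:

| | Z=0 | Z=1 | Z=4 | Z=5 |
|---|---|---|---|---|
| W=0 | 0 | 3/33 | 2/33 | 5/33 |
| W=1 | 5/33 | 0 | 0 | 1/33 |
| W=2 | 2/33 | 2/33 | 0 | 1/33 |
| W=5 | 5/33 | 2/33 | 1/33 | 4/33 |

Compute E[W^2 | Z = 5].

105/11

P(Z = 5) = 1/3.
Σ W^2·P over the event = 0·(5/33) + 1·(1/33) + 4·(1/33) + 25·(4/33) = 35/11.
E[W^2 | Z = 5] = (35/11) / (1/3) = 105/11.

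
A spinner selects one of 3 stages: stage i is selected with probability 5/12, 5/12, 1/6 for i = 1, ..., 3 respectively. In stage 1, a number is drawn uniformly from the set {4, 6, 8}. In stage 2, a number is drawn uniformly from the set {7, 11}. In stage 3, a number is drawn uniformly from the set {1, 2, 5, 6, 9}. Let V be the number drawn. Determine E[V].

421/60

E[V | stage 1] = (4+6+8)/3 = 6.
E[V | stage 2] = (7+11)/2 = 9.
E[V | stage 3] = (1+2+5+6+9)/5 = 23/5.
E[V] = (5/12)·(6) + (5/12)·(9) + (1/6)·(23/5) = 421/60.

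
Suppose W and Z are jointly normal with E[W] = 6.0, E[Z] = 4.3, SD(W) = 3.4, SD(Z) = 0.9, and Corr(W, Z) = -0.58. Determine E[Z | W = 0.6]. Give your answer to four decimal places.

5.1291

E[Z | W=x] = μ_Z + ρ(σ_Z/σ_W)(x − μ_W) for jointly normal variables.
E[Z | W=0.6] = 4.3 + (-0.58)·(0.9/3.4)·(0.6 − (6.0)) = 4.3 + (-0.15353)·(-5.4) = 5.1291.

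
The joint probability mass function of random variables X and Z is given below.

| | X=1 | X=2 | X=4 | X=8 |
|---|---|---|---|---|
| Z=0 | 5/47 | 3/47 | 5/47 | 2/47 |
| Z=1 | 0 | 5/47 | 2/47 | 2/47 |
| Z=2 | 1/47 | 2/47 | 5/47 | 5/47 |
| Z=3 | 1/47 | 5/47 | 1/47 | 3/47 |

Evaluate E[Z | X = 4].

P(X = 4) = 13/47.
Σ Z·P over the event = 0·(5/47) + 1·(2/47) + 2·(5/47) + 3·(1/47) = 15/47.
E[Z | X = 4] = (15/47) / (13/47) = 15/13.

15/13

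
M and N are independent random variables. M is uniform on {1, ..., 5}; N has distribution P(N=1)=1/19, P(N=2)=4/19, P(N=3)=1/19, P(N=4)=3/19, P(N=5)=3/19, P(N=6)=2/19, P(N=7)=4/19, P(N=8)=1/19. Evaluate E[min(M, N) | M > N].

46/21

P(M > N) = 21/95.
Summing min(M,N)·P(x,y) over outcomes with M > N gives 46/95.
E[min(M, N) | M > N] = (46/95) / (21/95) = 46/21.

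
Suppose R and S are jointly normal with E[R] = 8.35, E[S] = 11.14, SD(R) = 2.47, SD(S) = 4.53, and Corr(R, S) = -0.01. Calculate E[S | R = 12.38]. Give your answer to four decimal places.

11.0661

For a bivariate normal, E[S | R=x] = μ_S + ρ·(σ_S/σ_R)·(x − μ_R).
E[S | R=12.38] = 11.14 + (-0.01)·(4.53/2.47)·(12.38 − (8.35)) = 11.14 + (-0.01834)·(4.03) = 11.0661.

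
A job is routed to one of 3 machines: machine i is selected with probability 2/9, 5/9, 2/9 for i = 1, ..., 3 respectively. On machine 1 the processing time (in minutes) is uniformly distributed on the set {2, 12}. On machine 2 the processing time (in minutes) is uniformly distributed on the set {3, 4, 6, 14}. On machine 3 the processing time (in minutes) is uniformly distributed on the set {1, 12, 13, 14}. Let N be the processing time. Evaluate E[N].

E[N | machine 1] = (2+12)/2 = 7.
E[N | machine 2] = (3+4+6+14)/4 = 27/4.
E[N | machine 3] = (1+12+13+14)/4 = 10.
By the law of total expectation,
E[N] = (2/9)·(7) + (5/9)·(27/4) + (2/9)·(10) = 271/36.

271/36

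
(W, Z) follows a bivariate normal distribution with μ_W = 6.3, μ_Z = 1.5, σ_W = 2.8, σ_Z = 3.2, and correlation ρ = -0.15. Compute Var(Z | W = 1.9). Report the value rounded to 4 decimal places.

10.0096

For a bivariate normal, Var(Z | W=x) = σ_Z²(1 − ρ²).
Var(Z | W=1.9) = (3.2)²·(1 − (-0.15)²) = 10.24·0.9775 = 10.0096.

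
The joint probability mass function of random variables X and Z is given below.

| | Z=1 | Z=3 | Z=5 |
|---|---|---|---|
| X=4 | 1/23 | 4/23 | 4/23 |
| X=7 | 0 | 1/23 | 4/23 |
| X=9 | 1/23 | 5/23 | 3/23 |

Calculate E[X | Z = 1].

13/2

P(Z = 1) = 2/23.
Σ X·P over the event = 4·(1/23) + 9·(1/23) = 13/23.
E[X | Z = 1] = (13/23) / (2/23) = 13/2.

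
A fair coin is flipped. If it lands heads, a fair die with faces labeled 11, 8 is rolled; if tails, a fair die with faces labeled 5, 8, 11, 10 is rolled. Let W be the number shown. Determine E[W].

9

E[W | heads] = (11+8)/2 = 19/2.
E[W | tails] = (5+8+11+10)/4 = 17/2.
By the law of total expectation,
E[W] = (1/2)·(19/2) + (1/2)·(17/2) = 9.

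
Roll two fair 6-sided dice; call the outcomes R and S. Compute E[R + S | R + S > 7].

P(R + S > 7) = 5/12.
Summing (R+S)·P(x,y) over outcomes with R + S > 7 gives 35/9.
E[R + S | R + S > 7] = (35/9) / (5/12) = 28/3.

28/3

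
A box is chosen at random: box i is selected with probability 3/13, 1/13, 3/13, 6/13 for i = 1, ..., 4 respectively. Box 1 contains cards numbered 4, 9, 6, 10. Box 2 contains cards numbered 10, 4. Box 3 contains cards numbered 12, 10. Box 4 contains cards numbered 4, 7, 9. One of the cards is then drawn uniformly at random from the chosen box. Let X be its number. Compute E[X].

407/52

E[X | box 1] = (4+9+6+10)/4 = 29/4.
E[X | box 2] = (10+4)/2 = 7.
E[X | box 3] = (12+10)/2 = 11.
E[X | box 4] = (4+7+9)/3 = 20/3.
By the law of total expectation,
E[X] = (3/13)·(29/4) + (1/13)·(7) + (3/13)·(11) + (6/13)·(20/3) = 407/52.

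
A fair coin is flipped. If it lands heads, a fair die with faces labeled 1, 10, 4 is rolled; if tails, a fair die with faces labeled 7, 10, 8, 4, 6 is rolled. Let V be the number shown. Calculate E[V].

6

E[V | heads] = (1+10+4)/3 = 5.
E[V | tails] = (7+10+8+4+6)/5 = 7.
E[V] = (1/2)·(5) + (1/2)·(7) = 6.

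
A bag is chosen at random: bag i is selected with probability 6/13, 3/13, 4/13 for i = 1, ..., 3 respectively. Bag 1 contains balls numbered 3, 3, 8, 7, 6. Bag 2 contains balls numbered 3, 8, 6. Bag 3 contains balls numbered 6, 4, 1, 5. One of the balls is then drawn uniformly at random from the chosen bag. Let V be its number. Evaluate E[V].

327/65

E[V | bag 1] = (3+3+8+7+6)/5 = 27/5.
E[V | bag 2] = (3+8+6)/3 = 17/3.
E[V | bag 3] = (6+4+1+5)/4 = 4.
E[V] = (6/13)·(27/5) + (3/13)·(17/3) + (4/13)·(4) = 327/65.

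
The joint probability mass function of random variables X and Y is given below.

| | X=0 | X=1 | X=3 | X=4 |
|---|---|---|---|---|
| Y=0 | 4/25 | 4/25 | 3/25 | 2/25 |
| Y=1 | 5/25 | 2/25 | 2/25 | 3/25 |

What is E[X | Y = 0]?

P(Y = 0) = 13/25.
Σ X·P over the event = 0·(4/25) + 1·(4/25) + 3·(3/25) + 4·(2/25) = 21/25.
E[X | Y = 0] = (21/25) / (13/25) = 21/13.

21/13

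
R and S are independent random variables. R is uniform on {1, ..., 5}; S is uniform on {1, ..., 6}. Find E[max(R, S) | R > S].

Outcomes with R > S: (2,1), (3,1), (3,2), (4,1), (4,2), (4,3), (5,1), (5,2), (5,3), (5,4), each with probability 1/30.
E[max(R, S) | R > S] = (2 + 3 + 3 + 4 + 4 + 4 + 5 + 5 + 5 + 5) / 10 = 4.

4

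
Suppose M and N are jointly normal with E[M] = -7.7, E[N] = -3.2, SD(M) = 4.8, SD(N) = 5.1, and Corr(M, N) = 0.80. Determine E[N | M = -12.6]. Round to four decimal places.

For a bivariate normal, E[N | M=x] = μ_N + ρ·(σ_N/σ_M)·(x − μ_M).
E[N | M=-12.6] = -3.2 + (0.80)·(5.1/4.8)·(-12.6 − (-7.7)) = -3.2 + (0.85)·(-4.9) = -7.3650.

-7.3650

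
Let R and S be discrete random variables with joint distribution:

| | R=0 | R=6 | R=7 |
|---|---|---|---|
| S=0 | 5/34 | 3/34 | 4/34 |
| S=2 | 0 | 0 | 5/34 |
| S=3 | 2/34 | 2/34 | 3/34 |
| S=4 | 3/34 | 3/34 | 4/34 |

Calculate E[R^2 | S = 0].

P(S = 0) = 6/17.
Σ R^2·P over the event = 0·(5/34) + 36·(3/34) + 49·(4/34) = 152/17.
E[R^2 | S = 0] = (152/17) / (6/17) = 76/3.

76/3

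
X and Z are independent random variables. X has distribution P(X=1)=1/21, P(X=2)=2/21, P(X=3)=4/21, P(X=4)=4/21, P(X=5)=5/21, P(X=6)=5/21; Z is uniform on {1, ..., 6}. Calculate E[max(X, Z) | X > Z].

P(X > Z) = 67/126.
Summing max(X,Z)·P(x,y) over outcomes with X > Z gives 163/63.
E[max(X, Z) | X > Z] = (163/63) / (67/126) = 326/67.

326/67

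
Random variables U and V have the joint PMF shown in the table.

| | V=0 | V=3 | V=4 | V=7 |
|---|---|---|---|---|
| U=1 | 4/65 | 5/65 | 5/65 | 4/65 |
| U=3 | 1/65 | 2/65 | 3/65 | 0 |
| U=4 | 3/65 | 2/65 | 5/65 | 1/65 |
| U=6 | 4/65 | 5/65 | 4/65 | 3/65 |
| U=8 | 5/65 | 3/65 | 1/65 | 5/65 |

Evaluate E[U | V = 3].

73/17

P(V = 3) = 17/65.
Summing U·P(U=x,V=y) over the conditioning event gives 73/65.
E[U | V = 3] = (73/65) / (17/65) = 73/17.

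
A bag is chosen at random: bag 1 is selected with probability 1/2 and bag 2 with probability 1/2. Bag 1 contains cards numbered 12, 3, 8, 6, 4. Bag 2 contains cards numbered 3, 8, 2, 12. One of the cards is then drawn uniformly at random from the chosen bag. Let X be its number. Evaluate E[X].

E[X | bag 1] = (12+3+8+6+4)/5 = 33/5.
E[X | bag 2] = (3+8+2+12)/4 = 25/4.
E[X] = (1/2)·(33/5) + (1/2)·(25/4) = 257/40.

257/40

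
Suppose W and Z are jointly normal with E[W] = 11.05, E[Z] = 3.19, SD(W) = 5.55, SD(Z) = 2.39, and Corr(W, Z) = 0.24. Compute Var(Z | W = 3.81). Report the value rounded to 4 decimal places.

For a bivariate normal, Var(Z | W=x) = σ_Z²(1 − ρ²).
Var(Z | W=3.81) = (2.39)²·(1 − (0.24)²) = 5.7121·0.9424 = 5.3831.

5.3831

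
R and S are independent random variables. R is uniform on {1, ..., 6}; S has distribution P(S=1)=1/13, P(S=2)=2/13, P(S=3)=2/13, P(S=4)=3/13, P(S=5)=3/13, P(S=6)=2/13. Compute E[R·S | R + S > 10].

P(R + S > 10) = 7/78.
Summing RS·P(x,y) over outcomes with R + S > 10 gives 37/13.
E[R·S | R + S > 10] = (37/13) / (7/78) = 222/7.

222/7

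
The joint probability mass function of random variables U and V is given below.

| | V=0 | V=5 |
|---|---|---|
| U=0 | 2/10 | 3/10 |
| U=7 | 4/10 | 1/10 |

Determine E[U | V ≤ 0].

P(V ≤ 0) = 3/5.
Summing U·P(U=x,V=y) over the conditioning event gives 14/5.
E[U | V ≤ 0] = (14/5) / (3/5) = 14/3.

14/3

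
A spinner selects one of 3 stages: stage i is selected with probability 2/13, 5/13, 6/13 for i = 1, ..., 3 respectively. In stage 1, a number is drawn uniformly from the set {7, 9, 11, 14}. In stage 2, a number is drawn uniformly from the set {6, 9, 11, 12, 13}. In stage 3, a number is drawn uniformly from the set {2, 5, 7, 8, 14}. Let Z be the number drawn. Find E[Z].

1147/130

E[Z | stage 1] = (7+9+11+14)/4 = 41/4.
E[Z | stage 2] = (6+9+11+12+13)/5 = 51/5.
E[Z | stage 3] = (2+5+7+8+14)/5 = 36/5.
E[Z] = (2/13)·(41/4) + (5/13)·(51/5) + (6/13)·(36/5) = 1147/130.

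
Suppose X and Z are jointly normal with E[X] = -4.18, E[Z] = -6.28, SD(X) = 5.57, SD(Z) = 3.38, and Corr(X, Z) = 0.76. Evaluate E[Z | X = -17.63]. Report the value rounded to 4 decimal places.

-12.4829

For a bivariate normal, E[Z | X=x] = μ_Z + ρ·(σ_Z/σ_X)·(x − μ_X).
E[Z | X=-17.63] = -6.28 + (0.76)·(3.38/5.57)·(-17.63 − (-4.18)) = -6.28 + (0.46118)·(-13.45) = -12.4829.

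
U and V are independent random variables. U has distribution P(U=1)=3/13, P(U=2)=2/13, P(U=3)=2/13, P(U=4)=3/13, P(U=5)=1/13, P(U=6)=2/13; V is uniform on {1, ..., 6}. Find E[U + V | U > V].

P(U > V) = 29/78.
Summing (U+V)·P(x,y) over outcomes with U > V gives 33/13.
E[U + V | U > V] = (33/13) / (29/78) = 198/29.

198/29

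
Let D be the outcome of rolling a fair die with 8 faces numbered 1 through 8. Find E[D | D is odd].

4

Given D is odd, D is equally likely to be any of {1, 3, 5, 7}.
E[D | D is odd] = (1 + 3 + 5 + 7) / 4 = 4.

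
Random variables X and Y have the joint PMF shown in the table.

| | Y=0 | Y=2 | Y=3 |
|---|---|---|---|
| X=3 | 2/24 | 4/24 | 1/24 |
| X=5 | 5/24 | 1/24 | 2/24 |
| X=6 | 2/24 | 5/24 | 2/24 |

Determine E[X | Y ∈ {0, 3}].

34/7

P(Y ∈ {0, 3}) = 7/12.
Σ X·P over the event = 3·(2/24) + 3·(1/24) + 5·(5/24) + 5·(2/24) + 6·(2/24) + 6·(2/24) = 17/6.
E[X | Y ∈ {0, 3}] = (17/6) / (7/12) = 34/7.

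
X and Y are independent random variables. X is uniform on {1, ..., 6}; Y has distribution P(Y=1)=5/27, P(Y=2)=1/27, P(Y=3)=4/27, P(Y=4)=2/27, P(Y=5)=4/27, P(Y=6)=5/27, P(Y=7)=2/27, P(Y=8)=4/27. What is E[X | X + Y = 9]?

73/21

P(X + Y = 9) = 7/54.
Summing X·P(x,y) over outcomes with X + Y = 9 gives 73/162.
E[X | X + Y = 9] = (73/162) / (7/54) = 73/21.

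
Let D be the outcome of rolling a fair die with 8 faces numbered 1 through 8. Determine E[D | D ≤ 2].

3/2

Given D ≤ 2, D is equally likely to be any of {1, 2}.
E[D | D ≤ 2] = (1 + 2) / 2 = 3/2.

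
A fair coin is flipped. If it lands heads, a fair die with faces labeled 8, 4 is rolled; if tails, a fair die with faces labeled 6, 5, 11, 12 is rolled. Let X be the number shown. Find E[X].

29/4

E[X | heads] = (8+4)/2 = 6.
E[X | tails] = (6+5+11+12)/4 = 17/2.
E[X] = (1/2)·(6) + (1/2)·(17/2) = 29/4.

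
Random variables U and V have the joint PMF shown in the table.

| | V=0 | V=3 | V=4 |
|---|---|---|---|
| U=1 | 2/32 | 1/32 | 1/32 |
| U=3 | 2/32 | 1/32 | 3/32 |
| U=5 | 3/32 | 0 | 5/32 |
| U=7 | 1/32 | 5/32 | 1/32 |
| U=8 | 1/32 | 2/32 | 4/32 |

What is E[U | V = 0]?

P(V = 0) = 9/32.
Σ U·P over the event = 1·(2/32) + 3·(2/32) + 5·(3/32) + 7·(1/32) + 8·(1/32) = 19/16.
E[U | V = 0] = (19/16) / (9/32) = 38/9.

38/9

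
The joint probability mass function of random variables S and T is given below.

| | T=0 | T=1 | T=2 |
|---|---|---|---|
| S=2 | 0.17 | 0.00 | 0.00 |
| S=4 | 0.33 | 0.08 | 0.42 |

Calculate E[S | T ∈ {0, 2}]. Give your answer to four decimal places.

P(T ∈ {0, 2}) = 0.92.
Σ S·P over the event = 2·(0.17) + 4·(0.33) + 4·(0.42) = 3.34.
E[S | T ∈ {0, 2}] = (3.34) / (0.92) = 3.6304.

3.6304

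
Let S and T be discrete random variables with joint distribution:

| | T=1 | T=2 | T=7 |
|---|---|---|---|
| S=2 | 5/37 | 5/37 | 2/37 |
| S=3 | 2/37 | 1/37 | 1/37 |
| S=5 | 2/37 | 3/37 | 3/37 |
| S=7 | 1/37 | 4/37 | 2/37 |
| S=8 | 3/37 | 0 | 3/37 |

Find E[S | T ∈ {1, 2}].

P(T ∈ {1, 2}) = 26/37.
Summing S·P(S=x,T=y) over the conditioning event gives 113/37.
E[S | T ∈ {1, 2}] = (113/37) / (26/37) = 113/26.

113/26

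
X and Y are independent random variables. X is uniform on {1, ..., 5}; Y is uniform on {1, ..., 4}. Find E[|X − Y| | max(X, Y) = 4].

P(max(X, Y) = 4) = 7/20.
Summing |X−Y|·P(x,y) over outcomes with max(X, Y) = 4 gives 3/5.
E[|X − Y| | max(X, Y) = 4] = (3/5) / (7/20) = 12/7.

12/7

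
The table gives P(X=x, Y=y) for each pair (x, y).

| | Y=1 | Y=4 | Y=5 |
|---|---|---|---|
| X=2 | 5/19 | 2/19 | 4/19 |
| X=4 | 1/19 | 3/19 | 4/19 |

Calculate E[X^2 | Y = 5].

10

P(Y = 5) = 8/19.
Σ X^2·P over the event = 4·(4/19) + 16·(4/19) = 80/19.
E[X^2 | Y = 5] = (80/19) / (8/19) = 10.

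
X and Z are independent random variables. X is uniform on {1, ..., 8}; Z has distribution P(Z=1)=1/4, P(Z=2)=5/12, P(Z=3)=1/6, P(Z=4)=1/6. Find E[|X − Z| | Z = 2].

11/4

P(Z = 2) = 5/12.
Summing |X−Z|·P(x,y) over outcomes with Z = 2 gives 55/48.
E[|X − Z| | Z = 2] = (55/48) / (5/12) = 11/4.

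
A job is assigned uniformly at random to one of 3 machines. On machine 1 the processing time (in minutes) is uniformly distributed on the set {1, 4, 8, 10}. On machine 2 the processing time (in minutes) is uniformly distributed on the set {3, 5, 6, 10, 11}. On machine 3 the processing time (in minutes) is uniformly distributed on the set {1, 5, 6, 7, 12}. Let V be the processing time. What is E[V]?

379/60

E[V | machine 1] = (1+4+8+10)/4 = 23/4.
E[V | machine 2] = (3+5+6+10+11)/5 = 7.
E[V | machine 3] = (1+5+6+7+12)/5 = 31/5.
E[V] = (1/3)·(23/4) + (1/3)·(7) + (1/3)·(31/5) = 379/60.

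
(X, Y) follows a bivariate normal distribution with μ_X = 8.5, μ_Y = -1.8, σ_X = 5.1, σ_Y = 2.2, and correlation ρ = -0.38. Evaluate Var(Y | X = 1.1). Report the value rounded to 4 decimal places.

4.1411

Var(Y | X=x) = (1 − ρ²)·σ_Y².
Var(Y | X=1.1) = (2.2)²·(1 − (-0.38)²) = 4.84·0.8556 = 4.1411.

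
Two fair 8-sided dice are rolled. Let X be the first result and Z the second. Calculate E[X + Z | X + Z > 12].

P(X + Z > 12) = 5/32.
Summing (X+Z)·P(x,y) over outcomes with X + Z > 12 gives 35/16.
E[X + Z | X + Z > 12] = (35/16) / (5/32) = 14.

14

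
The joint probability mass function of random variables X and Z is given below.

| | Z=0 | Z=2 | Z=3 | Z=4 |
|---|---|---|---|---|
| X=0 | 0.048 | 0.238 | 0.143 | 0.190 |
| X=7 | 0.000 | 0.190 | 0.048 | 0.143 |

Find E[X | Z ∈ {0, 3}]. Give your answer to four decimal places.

P(Z ∈ {0, 3}) = 0.239.
Σ X·P over the event = 0·(0.048) + 0·(0.143) + 7·(0.048) = 0.336.
E[X | Z ∈ {0, 3}] = (0.336) / (0.239) = 1.4059.

1.4059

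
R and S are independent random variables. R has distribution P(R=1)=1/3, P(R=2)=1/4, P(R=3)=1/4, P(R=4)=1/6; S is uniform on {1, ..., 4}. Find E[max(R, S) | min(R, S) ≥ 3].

37/10

P(min(R, S) ≥ 3) = 5/24.
Summing max(R,S)·P(x,y) over outcomes with min(R, S) ≥ 3 gives 37/48.
E[max(R, S) | min(R, S) ≥ 3] = (37/48) / (5/24) = 37/10.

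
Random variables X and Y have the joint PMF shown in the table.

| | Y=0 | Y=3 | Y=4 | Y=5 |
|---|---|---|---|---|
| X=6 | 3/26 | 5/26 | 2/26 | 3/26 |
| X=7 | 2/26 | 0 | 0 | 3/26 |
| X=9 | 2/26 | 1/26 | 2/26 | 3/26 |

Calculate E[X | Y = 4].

P(Y = 4) = 2/13.
Σ X·P over the event = 6·(2/26) + 9·(2/26) = 15/13.
E[X | Y = 4] = (15/13) / (2/13) = 15/2.

15/2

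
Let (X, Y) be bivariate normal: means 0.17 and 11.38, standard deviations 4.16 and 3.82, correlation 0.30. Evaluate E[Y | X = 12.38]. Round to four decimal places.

14.7436

For a bivariate normal, E[Y | X=x] = μ_Y + ρ·(σ_Y/σ_X)·(x − μ_X).
E[Y | X=12.38] = 11.38 + (0.30)·(3.82/4.16)·(12.38 − (0.17)) = 11.38 + (0.27548)·(12.21) = 14.7436.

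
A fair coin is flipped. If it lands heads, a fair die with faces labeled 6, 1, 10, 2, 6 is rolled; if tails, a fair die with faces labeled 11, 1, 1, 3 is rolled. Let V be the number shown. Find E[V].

E[V | heads] = (6+1+10+2+6)/5 = 5.
E[V | tails] = (11+1+1+3)/4 = 4.
By the law of total expectation,
E[V] = (1/2)·(5) + (1/2)·(4) = 9/2.

9/2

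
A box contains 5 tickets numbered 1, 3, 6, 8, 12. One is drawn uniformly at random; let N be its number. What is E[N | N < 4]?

2

P(N < 4) = 2/5.
Σ over the event: 1·1/5 + 3·1/5 = 4/5.
E[N | N < 4] = (4/5) / (2/5) = 2.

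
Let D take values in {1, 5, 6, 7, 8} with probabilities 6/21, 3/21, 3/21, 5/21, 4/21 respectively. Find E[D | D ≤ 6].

13/4

P(D ≤ 6) = 4/7.
Σ over the event: 1·2/7 + 5·1/7 + 6·1/7 = 13/7.
E[D | D ≤ 6] = (13/7) / (4/7) = 13/4.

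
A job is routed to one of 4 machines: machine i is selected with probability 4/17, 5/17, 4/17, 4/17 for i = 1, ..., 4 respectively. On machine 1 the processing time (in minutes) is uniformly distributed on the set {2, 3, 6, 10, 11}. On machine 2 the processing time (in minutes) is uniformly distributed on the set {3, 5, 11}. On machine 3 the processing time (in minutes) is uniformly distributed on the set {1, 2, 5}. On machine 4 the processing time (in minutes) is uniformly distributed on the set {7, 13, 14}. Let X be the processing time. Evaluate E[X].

1699/255

E[X | machine 1] = (2+3+6+10+11)/5 = 32/5.
E[X | machine 2] = (3+5+11)/3 = 19/3.
E[X | machine 3] = (1+2+5)/3 = 8/3.
E[X | machine 4] = (7+13+14)/3 = 34/3.
E[X] = (4/17)·(32/5) + (5/17)·(19/3) + (4/17)·(8/3) + (4/17)·(34/3) = 1699/255.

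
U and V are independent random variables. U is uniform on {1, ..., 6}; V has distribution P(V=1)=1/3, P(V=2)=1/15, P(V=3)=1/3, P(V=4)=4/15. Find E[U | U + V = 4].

2

P(U + V = 4) = 11/90.
Summing U·P(x,y) over outcomes with U + V = 4 gives 11/45.
E[U | U + V = 4] = (11/45) / (11/90) = 2.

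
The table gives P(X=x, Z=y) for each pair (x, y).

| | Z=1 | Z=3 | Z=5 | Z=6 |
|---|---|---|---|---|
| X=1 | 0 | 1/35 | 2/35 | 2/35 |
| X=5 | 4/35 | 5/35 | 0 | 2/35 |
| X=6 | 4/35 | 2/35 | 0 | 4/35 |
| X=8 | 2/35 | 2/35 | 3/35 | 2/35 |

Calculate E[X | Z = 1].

6

P(Z = 1) = 2/7.
Summing X·P(X=x,Z=y) over the conditioning event gives 12/7.
E[X | Z = 1] = (12/7) / (2/7) = 6.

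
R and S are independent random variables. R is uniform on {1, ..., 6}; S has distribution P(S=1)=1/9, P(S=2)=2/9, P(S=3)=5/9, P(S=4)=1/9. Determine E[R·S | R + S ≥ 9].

P(R + S ≥ 9) = 7/54.
Summing RS·P(x,y) over outcomes with R + S ≥ 9 gives 67/27.
E[R·S | R + S ≥ 9] = (67/27) / (7/54) = 134/7.

134/7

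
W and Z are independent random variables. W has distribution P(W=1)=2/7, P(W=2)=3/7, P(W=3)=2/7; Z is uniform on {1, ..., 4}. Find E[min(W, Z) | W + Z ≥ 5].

P(W + Z ≥ 5) = 1/2.
Summing min(W,Z)·P(x,y) over outcomes with W + Z ≥ 5 gives 15/14.
E[min(W, Z) | W + Z ≥ 5] = (15/14) / (1/2) = 15/7.

15/7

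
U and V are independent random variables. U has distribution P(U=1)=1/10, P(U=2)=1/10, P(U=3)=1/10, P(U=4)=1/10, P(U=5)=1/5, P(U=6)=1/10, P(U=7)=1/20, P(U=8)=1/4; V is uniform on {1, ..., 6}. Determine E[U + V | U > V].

P(U > V) = 37/60.
Summing (U+V)·P(x,y) over outcomes with U > V gives 113/20.
E[U + V | U > V] = (113/20) / (37/60) = 339/37.

339/37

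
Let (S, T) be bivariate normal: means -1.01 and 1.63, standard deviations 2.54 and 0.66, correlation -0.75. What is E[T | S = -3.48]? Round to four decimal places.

2.1114

The regression of T on S has slope ρ·σ_T/σ_S and passes through (μ_S, μ_T).
E[T | S=-3.48] = 1.63 + (-0.75)·(0.66/2.54)·(-3.48 − (-1.01)) = 1.63 + (-0.19488)·(-2.47) = 2.1114.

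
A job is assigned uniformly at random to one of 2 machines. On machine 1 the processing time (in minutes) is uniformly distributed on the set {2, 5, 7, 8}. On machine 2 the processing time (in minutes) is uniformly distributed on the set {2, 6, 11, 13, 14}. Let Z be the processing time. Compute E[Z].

E[Z | machine 1] = (2+5+7+8)/4 = 11/2.
E[Z | machine 2] = (2+6+11+13+14)/5 = 46/5.
E[Z] = (1/2)·(11/2) + (1/2)·(46/5) = 147/20.

147/20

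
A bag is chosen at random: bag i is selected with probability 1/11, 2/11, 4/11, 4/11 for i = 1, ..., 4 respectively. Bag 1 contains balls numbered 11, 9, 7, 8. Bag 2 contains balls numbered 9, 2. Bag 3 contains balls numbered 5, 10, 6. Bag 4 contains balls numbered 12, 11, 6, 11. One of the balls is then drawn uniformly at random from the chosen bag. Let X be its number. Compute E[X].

351/44

E[X | bag 1] = (11+9+7+8)/4 = 35/4.
E[X | bag 2] = (9+2)/2 = 11/2.
E[X | bag 3] = (5+10+6)/3 = 7.
E[X | bag 4] = (12+11+6+11)/4 = 10.
E[X] = (1/11)·(35/4) + (2/11)·(11/2) + (4/11)·(7) + (4/11)·(10) = 351/44.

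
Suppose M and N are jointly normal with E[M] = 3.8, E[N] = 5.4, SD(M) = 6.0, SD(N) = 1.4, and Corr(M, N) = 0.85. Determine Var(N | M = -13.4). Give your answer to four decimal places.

0.5439

Var(N | M=x) = (1 − ρ²)·σ_N².
Var(N | M=-13.4) = (1.4)²·(1 − (0.85)²) = 1.96·0.2775 = 0.5439.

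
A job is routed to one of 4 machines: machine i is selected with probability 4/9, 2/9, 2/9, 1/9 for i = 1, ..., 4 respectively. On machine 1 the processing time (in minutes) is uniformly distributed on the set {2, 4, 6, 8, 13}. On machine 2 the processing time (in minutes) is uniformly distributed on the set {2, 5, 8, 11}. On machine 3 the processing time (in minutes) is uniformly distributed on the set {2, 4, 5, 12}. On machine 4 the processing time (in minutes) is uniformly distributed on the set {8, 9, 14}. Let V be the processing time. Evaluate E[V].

1837/270

E[V | machine 1] = (2+4+6+8+13)/5 = 33/5.
E[V | machine 2] = (2+5+8+11)/4 = 13/2.
E[V | machine 3] = (2+4+5+12)/4 = 23/4.
E[V | machine 4] = (8+9+14)/3 = 31/3.
By the law of total expectation,
E[V] = (4/9)·(33/5) + (2/9)·(13/2) + (2/9)·(23/4) + (1/9)·(31/3) = 1837/270.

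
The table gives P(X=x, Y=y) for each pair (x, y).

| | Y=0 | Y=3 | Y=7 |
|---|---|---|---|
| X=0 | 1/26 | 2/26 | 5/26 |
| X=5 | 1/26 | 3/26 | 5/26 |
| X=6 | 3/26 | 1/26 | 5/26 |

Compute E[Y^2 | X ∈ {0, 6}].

P(X ∈ {0, 6}) = 17/26.
Σ Y^2·P over the event = 0·(1/26) + 9·(2/26) + 49·(5/26) + 0·(3/26) + 9·(1/26) + 49·(5/26) = 517/26.
E[Y^2 | X ∈ {0, 6}] = (517/26) / (17/26) = 517/17.

517/17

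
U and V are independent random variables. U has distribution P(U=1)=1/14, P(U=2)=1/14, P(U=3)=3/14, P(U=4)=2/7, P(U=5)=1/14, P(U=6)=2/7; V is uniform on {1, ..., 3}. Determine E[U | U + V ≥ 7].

49/9

P(U + V ≥ 7) = 3/7.
Summing U·P(x,y) over outcomes with U + V ≥ 7 gives 7/3.
E[U | U + V ≥ 7] = (7/3) / (3/7) = 49/9.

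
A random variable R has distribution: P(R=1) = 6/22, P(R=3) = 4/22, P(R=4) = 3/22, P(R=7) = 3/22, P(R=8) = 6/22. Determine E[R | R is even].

20/3

P(R is even) = 9/22.
Σ over the event: 4·3/22 + 8·3/11 = 30/11.
E[R | R is even] = (30/11) / (9/22) = 20/3.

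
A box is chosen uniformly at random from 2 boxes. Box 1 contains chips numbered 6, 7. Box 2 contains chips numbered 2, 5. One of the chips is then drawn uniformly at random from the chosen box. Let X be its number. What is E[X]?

E[X | box 1] = (6+7)/2 = 13/2.
E[X | box 2] = (2+5)/2 = 7/2.
By the law of total expectation,
E[X] = (1/2)·(13/2) + (1/2)·(7/2) = 5.

5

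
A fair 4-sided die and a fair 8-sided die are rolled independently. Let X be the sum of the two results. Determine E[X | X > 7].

P(X > 7) = 7/16.
Σ over the event: 8·1/8 + 9·1/8 + 10·3/32 + 11·1/16 + 12·1/32 = 33/8.
E[X | X > 7] = (33/8) / (7/16) = 66/7.

66/7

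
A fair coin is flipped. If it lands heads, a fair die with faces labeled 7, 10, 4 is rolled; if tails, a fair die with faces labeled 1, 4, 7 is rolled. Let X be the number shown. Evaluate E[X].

11/2

E[X | heads] = (7+10+4)/3 = 7.
E[X | tails] = (1+4+7)/3 = 4.
By the law of total expectation,
E[X] = (1/2)·(7) + (1/2)·(4) = 11/2.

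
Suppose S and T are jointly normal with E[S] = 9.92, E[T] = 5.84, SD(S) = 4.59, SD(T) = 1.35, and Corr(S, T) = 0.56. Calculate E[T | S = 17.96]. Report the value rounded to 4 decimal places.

E[T | S=x] = μ_T + ρ(σ_T/σ_S)(x − μ_S) for jointly normal variables.
E[T | S=17.96] = 5.84 + (0.56)·(1.35/4.59)·(17.96 − (9.92)) = 5.84 + (0.164706)·(8.04) = 7.1642.

7.1642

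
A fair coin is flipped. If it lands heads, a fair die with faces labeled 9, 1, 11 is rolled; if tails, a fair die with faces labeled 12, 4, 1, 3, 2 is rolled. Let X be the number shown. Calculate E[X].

57/10

E[X | heads] = (9+1+11)/3 = 7.
E[X | tails] = (12+4+1+3+2)/5 = 22/5.
By the law of total expectation,
E[X] = (1/2)·(7) + (1/2)·(22/5) = 57/10.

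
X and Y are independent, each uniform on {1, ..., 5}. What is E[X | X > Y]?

4

Outcomes with X > Y: (2,1), (3,1), (3,2), (4,1), (4,2), (4,3), (5,1), (5,2), (5,3), (5,4), each with probability 1/25.
E[X | X > Y] = (2 + 3 + 3 + 4 + 4 + 4 + 5 + 5 + 5 + 5) / 10 = 4.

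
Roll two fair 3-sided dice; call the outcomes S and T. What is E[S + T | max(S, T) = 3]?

24/5

P(max(S, T) = 3) = 5/9.
Summing (S+T)·P(x,y) over outcomes with max(S, T) = 3 gives 8/3.
E[S + T | max(S, T) = 3] = (8/3) / (5/9) = 24/5.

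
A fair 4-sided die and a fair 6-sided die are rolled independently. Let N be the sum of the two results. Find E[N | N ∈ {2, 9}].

20/3

P(N ∈ {2, 9}) = 1/8.
Σ over the event: 2·1/24 + 9·1/12 = 5/6.
E[N | N ∈ {2, 9}] = (5/6) / (1/8) = 20/3.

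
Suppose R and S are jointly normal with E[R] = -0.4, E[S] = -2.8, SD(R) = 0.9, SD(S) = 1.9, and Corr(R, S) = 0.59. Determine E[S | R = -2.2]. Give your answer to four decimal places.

The regression of S on R has slope ρ·σ_S/σ_R and passes through (μ_R, μ_S).
E[S | R=-2.2] = -2.8 + (0.59)·(1.9/0.9)·(-2.2 − (-0.4)) = -2.8 + (1.24556)·(-1.8) = -5.0420.

-5.0420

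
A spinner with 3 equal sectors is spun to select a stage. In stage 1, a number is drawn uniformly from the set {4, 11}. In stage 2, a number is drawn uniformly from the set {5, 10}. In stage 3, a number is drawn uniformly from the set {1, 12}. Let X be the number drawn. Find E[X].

E[X | stage 1] = (4+11)/2 = 15/2.
E[X | stage 2] = (5+10)/2 = 15/2.
E[X | stage 3] = (1+12)/2 = 13/2.
E[X] = (1/3)·(15/2) + (1/3)·(15/2) + (1/3)·(13/2) = 43/6.

43/6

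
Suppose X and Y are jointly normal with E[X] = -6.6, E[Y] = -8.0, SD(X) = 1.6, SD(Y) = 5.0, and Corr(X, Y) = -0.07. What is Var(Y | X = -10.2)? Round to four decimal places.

For a bivariate normal, Var(Y | X=x) = σ_Y²(1 − ρ²).
Var(Y | X=-10.2) = (5.0)²·(1 − (-0.07)²) = 25·0.9951 = 24.8775.

24.8775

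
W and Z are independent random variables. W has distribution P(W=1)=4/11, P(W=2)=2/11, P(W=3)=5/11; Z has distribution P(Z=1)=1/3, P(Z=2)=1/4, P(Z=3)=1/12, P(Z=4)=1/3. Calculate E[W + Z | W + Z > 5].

P(W + Z > 5) = 1/4.
Summing (W+Z)·P(x,y) over outcomes with W + Z > 5 gives 109/66.
E[W + Z | W + Z > 5] = (109/66) / (1/4) = 218/33.

218/33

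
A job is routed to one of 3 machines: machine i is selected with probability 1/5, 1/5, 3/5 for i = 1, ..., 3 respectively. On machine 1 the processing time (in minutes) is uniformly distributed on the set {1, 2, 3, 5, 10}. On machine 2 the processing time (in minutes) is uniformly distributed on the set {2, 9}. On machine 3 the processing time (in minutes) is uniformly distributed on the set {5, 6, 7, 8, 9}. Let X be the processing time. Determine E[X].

307/50

E[X | machine 1] = (1+2+3+5+10)/5 = 21/5.
E[X | machine 2] = (2+9)/2 = 11/2.
E[X | machine 3] = (5+6+7+8+9)/5 = 7.
By the law of total expectation,
E[X] = (1/5)·(21/5) + (1/5)·(11/2) + (3/5)·(7) = 307/50.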